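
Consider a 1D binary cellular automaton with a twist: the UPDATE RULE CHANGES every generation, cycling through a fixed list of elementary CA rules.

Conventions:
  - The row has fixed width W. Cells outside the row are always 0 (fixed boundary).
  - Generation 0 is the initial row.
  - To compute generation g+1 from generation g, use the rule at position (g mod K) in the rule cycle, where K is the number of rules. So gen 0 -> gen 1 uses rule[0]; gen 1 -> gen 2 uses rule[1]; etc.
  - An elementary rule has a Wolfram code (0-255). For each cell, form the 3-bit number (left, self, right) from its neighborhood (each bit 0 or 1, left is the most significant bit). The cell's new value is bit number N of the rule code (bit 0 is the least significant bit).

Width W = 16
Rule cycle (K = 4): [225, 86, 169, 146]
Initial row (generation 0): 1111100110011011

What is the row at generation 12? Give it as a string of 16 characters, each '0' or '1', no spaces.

Gen 0: 1111100110011011
Gen 1 (rule 225): 0111100010001101
Gen 2 (rule 86): 1000110111010101
Gen 3 (rule 169): 0010101110101010
Gen 4 (rule 146): 0100000100000001
Gen 5 (rule 225): 0001110001111100
Gen 6 (rule 86): 0010011010000110
Gen 7 (rule 169): 1000010100110100
Gen 8 (rule 146): 0100100011000010
Gen 9 (rule 225): 0000001001011000
Gen 10 (rule 86): 0000011111001100
Gen 11 (rule 169): 1111011110001001
Gen 12 (rule 146): 0110001101010110

Answer: 0110001101010110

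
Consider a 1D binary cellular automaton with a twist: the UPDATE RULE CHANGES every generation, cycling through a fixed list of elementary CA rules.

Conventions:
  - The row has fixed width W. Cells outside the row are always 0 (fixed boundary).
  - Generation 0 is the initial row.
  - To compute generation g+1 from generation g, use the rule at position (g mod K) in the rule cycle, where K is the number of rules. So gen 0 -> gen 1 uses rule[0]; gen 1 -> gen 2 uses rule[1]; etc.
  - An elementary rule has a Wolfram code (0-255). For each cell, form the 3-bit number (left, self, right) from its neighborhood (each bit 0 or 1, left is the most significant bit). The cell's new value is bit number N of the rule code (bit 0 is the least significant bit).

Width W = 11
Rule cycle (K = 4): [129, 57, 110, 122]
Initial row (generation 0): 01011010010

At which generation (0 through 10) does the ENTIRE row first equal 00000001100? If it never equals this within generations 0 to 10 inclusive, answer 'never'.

Gen 0: 01011010010
Gen 1 (rule 129): 00000000000
Gen 2 (rule 57): 11111111111
Gen 3 (rule 110): 10000000001
Gen 4 (rule 122): 01000000010
Gen 5 (rule 129): 00011111000
Gen 6 (rule 57): 11010000111
Gen 7 (rule 110): 11110001101
Gen 8 (rule 122): 10011011110
Gen 9 (rule 129): 00000001100
Gen 10 (rule 57): 11111101011

Answer: 9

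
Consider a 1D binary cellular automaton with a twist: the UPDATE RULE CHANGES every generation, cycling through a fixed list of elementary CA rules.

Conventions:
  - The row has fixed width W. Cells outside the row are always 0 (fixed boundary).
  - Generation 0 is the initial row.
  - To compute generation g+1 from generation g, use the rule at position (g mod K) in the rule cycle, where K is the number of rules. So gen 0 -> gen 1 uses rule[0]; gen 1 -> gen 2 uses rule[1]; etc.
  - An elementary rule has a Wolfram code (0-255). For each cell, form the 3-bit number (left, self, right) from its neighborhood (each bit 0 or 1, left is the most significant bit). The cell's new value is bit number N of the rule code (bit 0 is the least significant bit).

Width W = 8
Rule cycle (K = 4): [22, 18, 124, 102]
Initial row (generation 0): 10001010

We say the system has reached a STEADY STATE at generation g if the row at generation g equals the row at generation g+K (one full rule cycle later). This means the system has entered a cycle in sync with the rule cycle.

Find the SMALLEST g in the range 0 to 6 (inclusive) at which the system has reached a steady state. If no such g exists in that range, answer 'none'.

Gen 0: 10001010
Gen 1 (rule 22): 11011011
Gen 2 (rule 18): 00000000
Gen 3 (rule 124): 00000000
Gen 4 (rule 102): 00000000
Gen 5 (rule 22): 00000000
Gen 6 (rule 18): 00000000
Gen 7 (rule 124): 00000000
Gen 8 (rule 102): 00000000
Gen 9 (rule 22): 00000000
Gen 10 (rule 18): 00000000

Answer: 2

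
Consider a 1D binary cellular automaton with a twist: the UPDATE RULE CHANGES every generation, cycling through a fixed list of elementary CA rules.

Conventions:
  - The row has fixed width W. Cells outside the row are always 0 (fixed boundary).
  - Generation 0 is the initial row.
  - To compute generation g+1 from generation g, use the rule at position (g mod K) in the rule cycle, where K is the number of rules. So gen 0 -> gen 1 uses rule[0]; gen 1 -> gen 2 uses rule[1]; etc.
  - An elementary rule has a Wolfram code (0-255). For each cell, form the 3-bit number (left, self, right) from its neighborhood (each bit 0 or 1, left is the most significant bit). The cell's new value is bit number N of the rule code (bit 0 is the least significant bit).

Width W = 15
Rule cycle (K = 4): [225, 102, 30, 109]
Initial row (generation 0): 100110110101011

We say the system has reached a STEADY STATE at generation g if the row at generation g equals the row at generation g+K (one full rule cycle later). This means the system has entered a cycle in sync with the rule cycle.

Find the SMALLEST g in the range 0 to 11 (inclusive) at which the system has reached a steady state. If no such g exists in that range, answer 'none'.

Gen 0: 100110110101011
Gen 1 (rule 225): 000011011010101
Gen 2 (rule 102): 000101101111111
Gen 3 (rule 30): 001101001000000
Gen 4 (rule 109): 101111001011111
Gen 5 (rule 225): 010111000101111
Gen 6 (rule 102): 111001001110001
Gen 7 (rule 30): 100111111001011
Gen 8 (rule 109): 100100001001111
Gen 9 (rule 225): 000001100000111
Gen 10 (rule 102): 000010100001001
Gen 11 (rule 30): 000110110011111
Gen 12 (rule 109): 110111110010001
Gen 13 (rule 225): 011011110000100
Gen 14 (rule 102): 101100010001100
Gen 15 (rule 30): 101010111011010

Answer: none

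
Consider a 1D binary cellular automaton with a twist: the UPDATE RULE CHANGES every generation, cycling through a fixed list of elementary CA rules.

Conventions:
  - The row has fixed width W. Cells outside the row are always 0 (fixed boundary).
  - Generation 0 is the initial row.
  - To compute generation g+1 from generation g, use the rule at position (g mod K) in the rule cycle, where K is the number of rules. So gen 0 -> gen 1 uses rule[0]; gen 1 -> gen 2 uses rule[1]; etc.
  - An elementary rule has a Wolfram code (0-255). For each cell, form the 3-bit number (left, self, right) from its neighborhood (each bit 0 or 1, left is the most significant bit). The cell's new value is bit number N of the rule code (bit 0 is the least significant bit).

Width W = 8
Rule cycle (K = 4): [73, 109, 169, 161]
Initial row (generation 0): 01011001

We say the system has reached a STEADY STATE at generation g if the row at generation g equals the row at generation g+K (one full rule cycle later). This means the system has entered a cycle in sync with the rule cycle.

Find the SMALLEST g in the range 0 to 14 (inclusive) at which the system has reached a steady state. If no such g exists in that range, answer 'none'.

Gen 0: 01011001
Gen 1 (rule 73): 00011000
Gen 2 (rule 109): 11011011
Gen 3 (rule 169): 10110110
Gen 4 (rule 161): 01001000
Gen 5 (rule 73): 00000011
Gen 6 (rule 109): 11111011
Gen 7 (rule 169): 11110110
Gen 8 (rule 161): 01101000
Gen 9 (rule 73): 01100011
Gen 10 (rule 109): 01101011
Gen 11 (rule 169): 01010110
Gen 12 (rule 161): 00101000
Gen 13 (rule 73): 10000011
Gen 14 (rule 109): 10111011
Gen 15 (rule 169): 01110110
Gen 16 (rule 161): 00101000
Gen 17 (rule 73): 10000011
Gen 18 (rule 109): 10111011

Answer: 12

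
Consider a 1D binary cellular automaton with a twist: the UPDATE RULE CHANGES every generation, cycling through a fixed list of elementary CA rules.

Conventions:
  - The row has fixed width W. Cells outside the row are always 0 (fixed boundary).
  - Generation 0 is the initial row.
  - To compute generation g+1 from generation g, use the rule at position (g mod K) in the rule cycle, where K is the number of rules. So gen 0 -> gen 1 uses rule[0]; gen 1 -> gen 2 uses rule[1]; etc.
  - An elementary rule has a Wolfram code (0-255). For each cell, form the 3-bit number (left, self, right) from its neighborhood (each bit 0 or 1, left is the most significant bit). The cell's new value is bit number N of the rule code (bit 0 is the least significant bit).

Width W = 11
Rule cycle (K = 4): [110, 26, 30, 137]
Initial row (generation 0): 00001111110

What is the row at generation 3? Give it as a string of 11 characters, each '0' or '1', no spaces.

Answer: 01100111101

Derivation:
Gen 0: 00001111110
Gen 1 (rule 110): 00011000010
Gen 2 (rule 26): 00110100101
Gen 3 (rule 30): 01100111101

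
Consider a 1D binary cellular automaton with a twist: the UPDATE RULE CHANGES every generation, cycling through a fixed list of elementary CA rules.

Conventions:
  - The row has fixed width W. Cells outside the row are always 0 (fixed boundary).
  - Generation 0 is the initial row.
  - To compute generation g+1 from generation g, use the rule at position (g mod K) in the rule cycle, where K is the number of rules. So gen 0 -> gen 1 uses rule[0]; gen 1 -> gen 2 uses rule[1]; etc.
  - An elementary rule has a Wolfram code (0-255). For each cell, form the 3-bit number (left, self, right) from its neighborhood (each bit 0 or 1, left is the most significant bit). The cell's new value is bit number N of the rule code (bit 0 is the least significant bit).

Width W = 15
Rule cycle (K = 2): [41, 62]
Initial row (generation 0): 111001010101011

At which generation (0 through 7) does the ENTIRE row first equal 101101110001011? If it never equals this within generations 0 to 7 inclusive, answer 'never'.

Answer: never

Derivation:
Gen 0: 111001010101011
Gen 1 (rule 41): 100000101010110
Gen 2 (rule 62): 110001111111101
Gen 3 (rule 41): 100101000000010
Gen 4 (rule 62): 111111100000111
Gen 5 (rule 41): 100000001110100
Gen 6 (rule 62): 110000011001110
Gen 7 (rule 41): 100111010001000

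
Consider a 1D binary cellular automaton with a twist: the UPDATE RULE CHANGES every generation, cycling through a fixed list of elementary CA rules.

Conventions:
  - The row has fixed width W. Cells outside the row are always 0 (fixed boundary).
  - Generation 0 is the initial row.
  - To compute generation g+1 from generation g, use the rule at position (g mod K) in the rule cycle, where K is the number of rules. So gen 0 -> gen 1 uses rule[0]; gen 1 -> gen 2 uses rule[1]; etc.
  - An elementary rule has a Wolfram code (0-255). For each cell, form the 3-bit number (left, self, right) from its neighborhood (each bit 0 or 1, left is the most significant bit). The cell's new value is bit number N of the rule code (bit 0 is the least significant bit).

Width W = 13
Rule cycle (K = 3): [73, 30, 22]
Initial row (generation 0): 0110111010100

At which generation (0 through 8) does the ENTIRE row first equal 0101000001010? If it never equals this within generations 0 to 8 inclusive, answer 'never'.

Answer: never

Derivation:
Gen 0: 0110111010100
Gen 1 (rule 73): 0110101000001
Gen 2 (rule 30): 1100101100011
Gen 3 (rule 22): 0011100010100
Gen 4 (rule 73): 1010101000001
Gen 5 (rule 30): 1010101100011
Gen 6 (rule 22): 1010100010100
Gen 7 (rule 73): 0000001000001
Gen 8 (rule 30): 0000011100011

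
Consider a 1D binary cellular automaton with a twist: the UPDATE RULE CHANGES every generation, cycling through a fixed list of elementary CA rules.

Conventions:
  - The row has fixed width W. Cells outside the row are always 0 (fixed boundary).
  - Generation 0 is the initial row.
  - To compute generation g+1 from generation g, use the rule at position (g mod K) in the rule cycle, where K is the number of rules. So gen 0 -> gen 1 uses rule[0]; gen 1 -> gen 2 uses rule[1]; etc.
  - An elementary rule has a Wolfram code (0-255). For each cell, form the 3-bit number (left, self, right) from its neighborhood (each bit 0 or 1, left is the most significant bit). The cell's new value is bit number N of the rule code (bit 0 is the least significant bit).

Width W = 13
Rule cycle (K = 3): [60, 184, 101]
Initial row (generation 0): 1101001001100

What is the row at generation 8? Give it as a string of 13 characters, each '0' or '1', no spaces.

Answer: 0100101010100

Derivation:
Gen 0: 1101001001100
Gen 1 (rule 60): 1011101101010
Gen 2 (rule 184): 0111011010101
Gen 3 (rule 101): 0001101111111
Gen 4 (rule 60): 0001011000000
Gen 5 (rule 184): 0000110100000
Gen 6 (rule 101): 1110011101111
Gen 7 (rule 60): 1001010011000
Gen 8 (rule 184): 0100101010100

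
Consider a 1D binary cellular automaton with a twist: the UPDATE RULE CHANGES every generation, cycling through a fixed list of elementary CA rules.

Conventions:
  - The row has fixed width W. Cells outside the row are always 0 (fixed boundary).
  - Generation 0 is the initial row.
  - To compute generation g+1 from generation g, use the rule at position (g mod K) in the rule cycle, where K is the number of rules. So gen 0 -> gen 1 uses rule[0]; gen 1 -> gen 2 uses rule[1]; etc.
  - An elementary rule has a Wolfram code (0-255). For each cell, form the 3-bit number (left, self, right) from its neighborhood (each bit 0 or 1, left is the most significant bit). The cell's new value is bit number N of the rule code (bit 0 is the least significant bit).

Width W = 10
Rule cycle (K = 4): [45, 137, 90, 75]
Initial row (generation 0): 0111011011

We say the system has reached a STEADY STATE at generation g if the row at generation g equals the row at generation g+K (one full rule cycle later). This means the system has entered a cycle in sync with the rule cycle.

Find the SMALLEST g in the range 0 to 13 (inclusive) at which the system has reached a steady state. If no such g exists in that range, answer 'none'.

Gen 0: 0111011011
Gen 1 (rule 45): 0100110110
Gen 2 (rule 137): 0000100100
Gen 3 (rule 90): 0001011010
Gen 4 (rule 75): 1110011000
Gen 5 (rule 45): 1000010011
Gen 6 (rule 137): 0011000010
Gen 7 (rule 90): 0111100101
Gen 8 (rule 75): 1100101000
Gen 9 (rule 45): 1000111011
Gen 10 (rule 137): 0010110010
Gen 11 (rule 90): 0100111101
Gen 12 (rule 75): 1001100100
Gen 13 (rule 45): 1001000101
Gen 14 (rule 137): 0000010000
Gen 15 (rule 90): 0000101000
Gen 16 (rule 75): 1111000011
Gen 17 (rule 45): 1000011010

Answer: none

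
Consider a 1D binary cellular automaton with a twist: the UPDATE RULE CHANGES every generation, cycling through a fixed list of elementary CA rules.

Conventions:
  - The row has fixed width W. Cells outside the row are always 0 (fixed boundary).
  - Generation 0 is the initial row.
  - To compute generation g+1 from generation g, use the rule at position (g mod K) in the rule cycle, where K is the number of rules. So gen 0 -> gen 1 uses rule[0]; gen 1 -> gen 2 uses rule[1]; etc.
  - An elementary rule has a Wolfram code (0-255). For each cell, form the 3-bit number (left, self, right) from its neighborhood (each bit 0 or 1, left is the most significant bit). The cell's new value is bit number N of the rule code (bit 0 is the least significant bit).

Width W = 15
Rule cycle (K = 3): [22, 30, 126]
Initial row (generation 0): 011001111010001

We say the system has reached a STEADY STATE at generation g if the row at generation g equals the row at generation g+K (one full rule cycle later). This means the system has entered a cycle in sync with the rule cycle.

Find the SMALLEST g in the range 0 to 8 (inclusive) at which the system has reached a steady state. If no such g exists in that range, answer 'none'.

Answer: none

Derivation:
Gen 0: 011001111010001
Gen 1 (rule 22): 100110000011011
Gen 2 (rule 30): 111101000110010
Gen 3 (rule 126): 100111101111111
Gen 4 (rule 22): 111000000000000
Gen 5 (rule 30): 100100000000000
Gen 6 (rule 126): 111110000000000
Gen 7 (rule 22): 000001000000000
Gen 8 (rule 30): 000011100000000
Gen 9 (rule 126): 000110110000000
Gen 10 (rule 22): 001000001000000
Gen 11 (rule 30): 011100011100000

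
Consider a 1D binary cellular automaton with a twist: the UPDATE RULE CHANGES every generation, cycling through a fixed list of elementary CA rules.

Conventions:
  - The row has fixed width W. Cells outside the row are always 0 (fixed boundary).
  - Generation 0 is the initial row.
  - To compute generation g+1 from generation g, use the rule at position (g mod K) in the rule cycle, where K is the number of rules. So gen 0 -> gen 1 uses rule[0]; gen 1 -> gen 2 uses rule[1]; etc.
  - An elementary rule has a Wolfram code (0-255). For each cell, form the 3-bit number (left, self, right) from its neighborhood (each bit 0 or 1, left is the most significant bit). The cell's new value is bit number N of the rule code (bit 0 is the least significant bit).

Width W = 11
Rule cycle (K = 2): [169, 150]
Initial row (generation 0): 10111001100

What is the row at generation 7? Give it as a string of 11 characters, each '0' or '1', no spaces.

Answer: 01101001010

Derivation:
Gen 0: 10111001100
Gen 1 (rule 169): 01110001001
Gen 2 (rule 150): 10101011111
Gen 3 (rule 169): 01010111110
Gen 4 (rule 150): 11010011101
Gen 5 (rule 169): 10100011010
Gen 6 (rule 150): 10110100011
Gen 7 (rule 169): 01101001010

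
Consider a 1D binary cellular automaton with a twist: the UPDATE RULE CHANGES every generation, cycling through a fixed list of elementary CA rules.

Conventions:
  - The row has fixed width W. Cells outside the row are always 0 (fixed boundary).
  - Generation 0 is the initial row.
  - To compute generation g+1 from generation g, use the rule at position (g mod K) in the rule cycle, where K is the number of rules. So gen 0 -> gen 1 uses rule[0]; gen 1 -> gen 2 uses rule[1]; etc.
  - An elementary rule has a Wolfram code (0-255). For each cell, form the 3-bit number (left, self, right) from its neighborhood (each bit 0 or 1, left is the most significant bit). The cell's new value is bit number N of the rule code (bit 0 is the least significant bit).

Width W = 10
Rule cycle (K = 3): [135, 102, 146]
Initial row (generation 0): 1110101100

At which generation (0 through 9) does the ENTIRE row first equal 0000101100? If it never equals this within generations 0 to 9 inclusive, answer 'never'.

Gen 0: 1110101100
Gen 1 (rule 135): 0100100001
Gen 2 (rule 102): 1101100011
Gen 3 (rule 146): 0000010100
Gen 4 (rule 135): 1111110101
Gen 5 (rule 102): 0000011111
Gen 6 (rule 146): 0000101110
Gen 7 (rule 135): 1111100100
Gen 8 (rule 102): 0000101100
Gen 9 (rule 146): 0001000010

Answer: 8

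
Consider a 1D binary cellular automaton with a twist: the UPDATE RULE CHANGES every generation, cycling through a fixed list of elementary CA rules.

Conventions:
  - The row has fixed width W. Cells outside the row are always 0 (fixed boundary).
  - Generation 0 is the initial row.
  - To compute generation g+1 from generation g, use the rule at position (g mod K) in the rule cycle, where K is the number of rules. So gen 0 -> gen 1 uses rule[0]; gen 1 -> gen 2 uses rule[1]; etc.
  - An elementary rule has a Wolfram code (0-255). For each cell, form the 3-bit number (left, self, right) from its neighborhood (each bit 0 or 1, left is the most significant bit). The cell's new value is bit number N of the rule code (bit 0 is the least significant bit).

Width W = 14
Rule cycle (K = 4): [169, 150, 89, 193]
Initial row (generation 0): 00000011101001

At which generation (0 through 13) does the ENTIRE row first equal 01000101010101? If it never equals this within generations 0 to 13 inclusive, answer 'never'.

Answer: 6

Derivation:
Gen 0: 00000011101001
Gen 1 (rule 169): 11111011010000
Gen 2 (rule 150): 01110000011000
Gen 3 (rule 89): 01011111011111
Gen 4 (rule 193): 00001111001111
Gen 5 (rule 169): 11101110001110
Gen 6 (rule 150): 01000101010101
Gen 7 (rule 89): 00110000000000
Gen 8 (rule 193): 10010111111111
Gen 9 (rule 169): 00001111111110
Gen 10 (rule 150): 00010111111101
Gen 11 (rule 89): 11000100000100
Gen 12 (rule 193): 01010001110001
Gen 13 (rule 169): 00100101100100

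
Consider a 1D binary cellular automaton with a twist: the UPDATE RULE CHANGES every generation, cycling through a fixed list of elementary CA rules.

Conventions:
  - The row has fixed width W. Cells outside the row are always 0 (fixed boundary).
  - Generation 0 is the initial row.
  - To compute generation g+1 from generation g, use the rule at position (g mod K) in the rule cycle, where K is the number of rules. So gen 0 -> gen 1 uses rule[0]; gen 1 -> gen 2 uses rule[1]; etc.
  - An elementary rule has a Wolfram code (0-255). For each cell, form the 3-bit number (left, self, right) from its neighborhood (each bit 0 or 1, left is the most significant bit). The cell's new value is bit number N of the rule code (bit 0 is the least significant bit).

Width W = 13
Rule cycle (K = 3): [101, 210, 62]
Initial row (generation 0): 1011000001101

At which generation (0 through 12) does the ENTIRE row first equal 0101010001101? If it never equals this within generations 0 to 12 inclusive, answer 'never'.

Answer: 5

Derivation:
Gen 0: 1011000001101
Gen 1 (rule 101): 1101011100111
Gen 2 (rule 210): 0100001111011
Gen 3 (rule 62): 1110011000110
Gen 4 (rule 101): 0010001010010
Gen 5 (rule 210): 0101010001101
Gen 6 (rule 62): 1111111011011
Gen 7 (rule 101): 0000001101101
Gen 8 (rule 210): 0000010100100
Gen 9 (rule 62): 0000111111110
Gen 10 (rule 101): 1110000000010
Gen 11 (rule 210): 0111000000101
Gen 12 (rule 62): 1100100001111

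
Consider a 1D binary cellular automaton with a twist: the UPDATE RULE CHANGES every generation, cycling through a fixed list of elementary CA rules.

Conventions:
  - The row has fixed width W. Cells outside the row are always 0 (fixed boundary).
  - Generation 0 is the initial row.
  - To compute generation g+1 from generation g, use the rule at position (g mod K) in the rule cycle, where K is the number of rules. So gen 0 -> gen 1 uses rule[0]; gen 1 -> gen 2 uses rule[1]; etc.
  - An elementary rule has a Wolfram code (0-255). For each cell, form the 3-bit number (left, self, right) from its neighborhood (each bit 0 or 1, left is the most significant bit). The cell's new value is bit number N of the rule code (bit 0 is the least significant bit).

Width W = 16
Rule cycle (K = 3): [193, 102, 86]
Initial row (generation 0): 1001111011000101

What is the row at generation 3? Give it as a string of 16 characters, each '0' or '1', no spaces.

Answer: 0011111000011000

Derivation:
Gen 0: 1001111011000101
Gen 1 (rule 193): 0000111001010000
Gen 2 (rule 102): 0001001011110000
Gen 3 (rule 86): 0011111000011000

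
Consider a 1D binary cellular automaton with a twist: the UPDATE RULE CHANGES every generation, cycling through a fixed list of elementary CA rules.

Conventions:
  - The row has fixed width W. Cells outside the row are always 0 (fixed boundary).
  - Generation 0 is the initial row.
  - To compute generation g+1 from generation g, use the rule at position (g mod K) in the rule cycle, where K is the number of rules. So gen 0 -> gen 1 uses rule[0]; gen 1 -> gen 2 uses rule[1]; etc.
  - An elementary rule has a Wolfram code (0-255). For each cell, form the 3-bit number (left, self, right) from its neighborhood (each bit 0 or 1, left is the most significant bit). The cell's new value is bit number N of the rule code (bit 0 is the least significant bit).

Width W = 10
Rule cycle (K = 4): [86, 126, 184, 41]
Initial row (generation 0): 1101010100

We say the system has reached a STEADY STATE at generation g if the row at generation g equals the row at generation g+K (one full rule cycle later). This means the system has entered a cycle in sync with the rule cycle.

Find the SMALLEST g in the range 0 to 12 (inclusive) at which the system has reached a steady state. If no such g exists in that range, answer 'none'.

Gen 0: 1101010100
Gen 1 (rule 86): 0101010110
Gen 2 (rule 126): 1111111111
Gen 3 (rule 184): 1111111110
Gen 4 (rule 41): 1000000000
Gen 5 (rule 86): 1100000000
Gen 6 (rule 126): 1110000000
Gen 7 (rule 184): 1101000000
Gen 8 (rule 41): 1010011111
Gen 9 (rule 86): 1011100001
Gen 10 (rule 126): 1110110011
Gen 11 (rule 184): 1101101010
Gen 12 (rule 41): 1011010100
Gen 13 (rule 86): 1001010110
Gen 14 (rule 126): 1111111111
Gen 15 (rule 184): 1111111110
Gen 16 (rule 41): 1000000000

Answer: none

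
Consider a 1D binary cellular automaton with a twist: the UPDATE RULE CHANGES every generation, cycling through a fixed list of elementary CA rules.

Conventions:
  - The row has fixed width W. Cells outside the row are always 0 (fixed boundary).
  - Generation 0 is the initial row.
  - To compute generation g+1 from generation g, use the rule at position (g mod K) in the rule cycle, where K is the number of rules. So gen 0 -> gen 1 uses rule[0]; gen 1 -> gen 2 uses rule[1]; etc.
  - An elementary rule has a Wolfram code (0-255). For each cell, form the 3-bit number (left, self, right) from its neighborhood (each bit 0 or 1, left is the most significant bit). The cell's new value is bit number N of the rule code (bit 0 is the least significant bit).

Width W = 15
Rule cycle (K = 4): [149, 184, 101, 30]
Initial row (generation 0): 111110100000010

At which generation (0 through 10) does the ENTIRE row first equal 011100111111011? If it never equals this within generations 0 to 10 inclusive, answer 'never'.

Answer: 1

Derivation:
Gen 0: 111110100000010
Gen 1 (rule 149): 011100111111011
Gen 2 (rule 184): 011010111110110
Gen 3 (rule 101): 001111000011010
Gen 4 (rule 30): 011000100110011
Gen 5 (rule 149): 000110110001000
Gen 6 (rule 184): 000101101000100
Gen 7 (rule 101): 110110111010101
Gen 8 (rule 30): 100100100010101
Gen 9 (rule 149): 110110111010101
Gen 10 (rule 184): 101101110101010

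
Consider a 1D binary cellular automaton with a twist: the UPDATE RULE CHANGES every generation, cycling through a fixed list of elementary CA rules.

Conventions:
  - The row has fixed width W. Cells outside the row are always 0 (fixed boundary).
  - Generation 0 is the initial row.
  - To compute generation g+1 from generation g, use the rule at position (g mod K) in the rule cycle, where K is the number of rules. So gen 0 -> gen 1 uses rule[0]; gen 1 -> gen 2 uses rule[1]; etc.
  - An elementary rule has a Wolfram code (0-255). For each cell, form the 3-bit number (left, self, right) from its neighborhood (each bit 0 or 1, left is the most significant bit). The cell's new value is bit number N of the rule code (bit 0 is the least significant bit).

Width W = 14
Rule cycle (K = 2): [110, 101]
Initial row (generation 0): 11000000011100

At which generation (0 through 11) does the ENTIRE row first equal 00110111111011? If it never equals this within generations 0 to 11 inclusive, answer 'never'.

Answer: 5

Derivation:
Gen 0: 11000000011100
Gen 1 (rule 110): 11000000110100
Gen 2 (rule 101): 01011110011101
Gen 3 (rule 110): 11110010110111
Gen 4 (rule 101): 00010011011001
Gen 5 (rule 110): 00110111111011
Gen 6 (rule 101): 10011000001101
Gen 7 (rule 110): 10111000011111
Gen 8 (rule 101): 11001011000001
Gen 9 (rule 110): 11011111000011
Gen 10 (rule 101): 01100001011001
Gen 11 (rule 110): 11100011111011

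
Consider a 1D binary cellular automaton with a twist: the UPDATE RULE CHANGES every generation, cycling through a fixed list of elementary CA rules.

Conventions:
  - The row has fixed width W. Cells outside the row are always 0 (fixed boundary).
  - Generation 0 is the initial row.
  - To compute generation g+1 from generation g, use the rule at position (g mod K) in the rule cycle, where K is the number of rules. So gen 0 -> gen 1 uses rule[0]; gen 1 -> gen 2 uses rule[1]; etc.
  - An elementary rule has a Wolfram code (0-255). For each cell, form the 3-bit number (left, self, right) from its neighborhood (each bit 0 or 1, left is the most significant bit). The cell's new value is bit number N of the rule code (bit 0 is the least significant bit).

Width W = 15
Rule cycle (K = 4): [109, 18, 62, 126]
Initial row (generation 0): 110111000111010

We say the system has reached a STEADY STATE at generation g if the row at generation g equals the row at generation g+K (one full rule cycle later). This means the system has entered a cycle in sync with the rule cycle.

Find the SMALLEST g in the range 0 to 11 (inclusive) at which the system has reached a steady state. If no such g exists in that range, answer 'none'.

Answer: 6

Derivation:
Gen 0: 110111000111010
Gen 1 (rule 109): 111101010101110
Gen 2 (rule 18): 000000000000001
Gen 3 (rule 62): 000000000000011
Gen 4 (rule 126): 000000000000111
Gen 5 (rule 109): 111111111110101
Gen 6 (rule 18): 000000000000000
Gen 7 (rule 62): 000000000000000
Gen 8 (rule 126): 000000000000000
Gen 9 (rule 109): 111111111111111
Gen 10 (rule 18): 000000000000000
Gen 11 (rule 62): 000000000000000
Gen 12 (rule 126): 000000000000000
Gen 13 (rule 109): 111111111111111
Gen 14 (rule 18): 000000000000000
Gen 15 (rule 62): 000000000000000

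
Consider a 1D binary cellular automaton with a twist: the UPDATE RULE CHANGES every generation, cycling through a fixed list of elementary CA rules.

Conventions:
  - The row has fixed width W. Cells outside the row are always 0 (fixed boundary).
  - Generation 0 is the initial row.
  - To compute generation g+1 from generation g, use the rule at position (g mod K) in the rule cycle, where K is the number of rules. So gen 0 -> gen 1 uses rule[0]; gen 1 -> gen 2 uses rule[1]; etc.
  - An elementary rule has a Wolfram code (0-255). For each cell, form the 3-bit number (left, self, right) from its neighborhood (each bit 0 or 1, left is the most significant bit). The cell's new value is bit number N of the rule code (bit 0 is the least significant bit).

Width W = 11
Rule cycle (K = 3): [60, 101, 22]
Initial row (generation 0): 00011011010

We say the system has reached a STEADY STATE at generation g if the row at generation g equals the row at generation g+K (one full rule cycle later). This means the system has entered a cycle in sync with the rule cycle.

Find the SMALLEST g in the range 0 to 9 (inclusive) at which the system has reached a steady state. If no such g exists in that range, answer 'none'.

Answer: none

Derivation:
Gen 0: 00011011010
Gen 1 (rule 60): 00010110111
Gen 2 (rule 101): 11011011001
Gen 3 (rule 22): 00000000111
Gen 4 (rule 60): 00000000100
Gen 5 (rule 101): 11111110101
Gen 6 (rule 22): 00000000101
Gen 7 (rule 60): 00000000111
Gen 8 (rule 101): 11111110001
Gen 9 (rule 22): 00000001011
Gen 10 (rule 60): 00000001110
Gen 11 (rule 101): 11111100010
Gen 12 (rule 22): 00000010111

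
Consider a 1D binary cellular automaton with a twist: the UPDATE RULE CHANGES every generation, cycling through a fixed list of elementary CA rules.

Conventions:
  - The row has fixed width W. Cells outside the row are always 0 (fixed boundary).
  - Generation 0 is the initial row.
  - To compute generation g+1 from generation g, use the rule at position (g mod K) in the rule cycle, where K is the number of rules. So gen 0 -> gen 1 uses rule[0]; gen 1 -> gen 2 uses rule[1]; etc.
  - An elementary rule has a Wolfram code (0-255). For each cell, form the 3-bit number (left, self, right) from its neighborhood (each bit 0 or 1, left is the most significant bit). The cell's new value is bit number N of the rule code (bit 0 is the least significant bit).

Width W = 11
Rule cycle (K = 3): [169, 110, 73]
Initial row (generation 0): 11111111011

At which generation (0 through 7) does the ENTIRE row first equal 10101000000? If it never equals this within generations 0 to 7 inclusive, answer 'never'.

Gen 0: 11111111011
Gen 1 (rule 169): 11111110110
Gen 2 (rule 110): 10000011110
Gen 3 (rule 73): 00111010010
Gen 4 (rule 169): 10110100000
Gen 5 (rule 110): 11111100000
Gen 6 (rule 73): 10000101111
Gen 7 (rule 169): 00110011110

Answer: never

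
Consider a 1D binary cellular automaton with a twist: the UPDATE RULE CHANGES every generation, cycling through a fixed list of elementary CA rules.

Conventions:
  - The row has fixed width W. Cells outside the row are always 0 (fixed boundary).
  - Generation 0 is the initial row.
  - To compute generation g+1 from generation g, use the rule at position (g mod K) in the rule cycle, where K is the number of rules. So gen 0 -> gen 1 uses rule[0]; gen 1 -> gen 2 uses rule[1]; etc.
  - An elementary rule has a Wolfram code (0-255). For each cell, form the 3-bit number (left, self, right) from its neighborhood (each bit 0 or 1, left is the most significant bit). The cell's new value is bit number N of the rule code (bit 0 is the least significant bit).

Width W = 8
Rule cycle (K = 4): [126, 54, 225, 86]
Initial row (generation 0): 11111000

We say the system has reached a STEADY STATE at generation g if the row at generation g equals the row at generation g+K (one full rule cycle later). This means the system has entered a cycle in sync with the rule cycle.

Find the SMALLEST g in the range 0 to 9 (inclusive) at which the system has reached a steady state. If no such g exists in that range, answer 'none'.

Answer: none

Derivation:
Gen 0: 11111000
Gen 1 (rule 126): 10001100
Gen 2 (rule 54): 11010010
Gen 3 (rule 225): 01100000
Gen 4 (rule 86): 10110000
Gen 5 (rule 126): 11111000
Gen 6 (rule 54): 00000100
Gen 7 (rule 225): 11110001
Gen 8 (rule 86): 00011011
Gen 9 (rule 126): 00111111
Gen 10 (rule 54): 01000000
Gen 11 (rule 225): 00011111
Gen 12 (rule 86): 00100001
Gen 13 (rule 126): 01110011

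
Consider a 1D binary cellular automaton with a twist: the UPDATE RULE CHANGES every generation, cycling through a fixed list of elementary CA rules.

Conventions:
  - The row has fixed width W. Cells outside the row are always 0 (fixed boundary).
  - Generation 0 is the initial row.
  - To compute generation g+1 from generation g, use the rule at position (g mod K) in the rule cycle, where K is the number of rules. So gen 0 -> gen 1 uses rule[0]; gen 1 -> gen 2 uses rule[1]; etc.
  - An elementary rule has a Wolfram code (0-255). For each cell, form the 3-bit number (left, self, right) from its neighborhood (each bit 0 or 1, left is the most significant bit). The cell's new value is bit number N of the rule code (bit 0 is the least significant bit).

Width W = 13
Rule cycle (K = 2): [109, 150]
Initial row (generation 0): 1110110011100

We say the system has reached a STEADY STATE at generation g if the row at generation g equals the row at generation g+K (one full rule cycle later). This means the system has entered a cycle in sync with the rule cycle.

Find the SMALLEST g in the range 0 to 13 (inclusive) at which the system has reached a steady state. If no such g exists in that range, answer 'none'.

Gen 0: 1110110011100
Gen 1 (rule 109): 1011110010101
Gen 2 (rule 150): 1001101110101
Gen 3 (rule 109): 1001111011111
Gen 4 (rule 150): 1110110001110
Gen 5 (rule 109): 1011110101010
Gen 6 (rule 150): 1001100101011
Gen 7 (rule 109): 1001100111111
Gen 8 (rule 150): 1110011011110
Gen 9 (rule 109): 1010011110010
Gen 10 (rule 150): 1011101101111
Gen 11 (rule 109): 1110111111001
Gen 12 (rule 150): 0100011110111
Gen 13 (rule 109): 0101010011101
Gen 14 (rule 150): 1101011101001
Gen 15 (rule 109): 1111110111001

Answer: none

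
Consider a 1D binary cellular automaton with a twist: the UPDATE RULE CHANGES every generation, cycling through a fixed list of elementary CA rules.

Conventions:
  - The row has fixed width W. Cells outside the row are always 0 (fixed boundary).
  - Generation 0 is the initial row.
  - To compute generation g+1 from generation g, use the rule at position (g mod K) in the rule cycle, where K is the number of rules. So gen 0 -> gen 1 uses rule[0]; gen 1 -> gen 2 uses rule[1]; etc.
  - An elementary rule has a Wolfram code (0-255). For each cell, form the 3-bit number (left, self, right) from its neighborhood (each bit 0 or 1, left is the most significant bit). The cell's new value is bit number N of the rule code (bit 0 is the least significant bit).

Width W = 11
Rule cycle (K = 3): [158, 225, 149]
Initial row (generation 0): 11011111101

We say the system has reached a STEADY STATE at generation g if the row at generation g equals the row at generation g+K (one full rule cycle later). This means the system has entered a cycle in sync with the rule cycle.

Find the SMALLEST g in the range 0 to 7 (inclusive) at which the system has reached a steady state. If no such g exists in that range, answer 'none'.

Gen 0: 11011111101
Gen 1 (rule 158): 10011111001
Gen 2 (rule 225): 00001111000
Gen 3 (rule 149): 11100110111
Gen 4 (rule 158): 11011100110
Gen 5 (rule 225): 01101100010
Gen 6 (rule 149): 00000011011
Gen 7 (rule 158): 00000110010
Gen 8 (rule 225): 11110010000
Gen 9 (rule 149): 01101011111
Gen 10 (rule 158): 11001011110

Answer: none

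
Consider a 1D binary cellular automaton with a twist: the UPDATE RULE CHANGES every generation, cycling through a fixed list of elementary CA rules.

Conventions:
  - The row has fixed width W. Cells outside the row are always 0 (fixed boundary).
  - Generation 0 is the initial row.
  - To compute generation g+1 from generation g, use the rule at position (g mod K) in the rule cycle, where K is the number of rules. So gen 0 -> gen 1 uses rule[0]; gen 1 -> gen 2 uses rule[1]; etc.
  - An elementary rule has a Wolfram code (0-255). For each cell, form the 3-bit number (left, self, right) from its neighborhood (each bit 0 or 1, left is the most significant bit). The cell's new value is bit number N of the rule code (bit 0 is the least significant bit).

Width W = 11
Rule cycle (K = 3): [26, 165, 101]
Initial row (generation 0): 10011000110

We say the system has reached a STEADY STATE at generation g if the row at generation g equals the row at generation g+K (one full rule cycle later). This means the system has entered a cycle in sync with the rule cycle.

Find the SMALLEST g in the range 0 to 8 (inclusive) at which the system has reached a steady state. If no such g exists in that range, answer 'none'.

Gen 0: 10011000110
Gen 1 (rule 26): 01110101101
Gen 2 (rule 165): 00101110011
Gen 3 (rule 101): 10110010001
Gen 4 (rule 26): 00101101010
Gen 5 (rule 165): 10110011110
Gen 6 (rule 101): 11010000010
Gen 7 (rule 26): 10001000101
Gen 8 (rule 165): 10101010111
Gen 9 (rule 101): 11111111001
Gen 10 (rule 26): 10000000110
Gen 11 (rule 165): 10111110000

Answer: none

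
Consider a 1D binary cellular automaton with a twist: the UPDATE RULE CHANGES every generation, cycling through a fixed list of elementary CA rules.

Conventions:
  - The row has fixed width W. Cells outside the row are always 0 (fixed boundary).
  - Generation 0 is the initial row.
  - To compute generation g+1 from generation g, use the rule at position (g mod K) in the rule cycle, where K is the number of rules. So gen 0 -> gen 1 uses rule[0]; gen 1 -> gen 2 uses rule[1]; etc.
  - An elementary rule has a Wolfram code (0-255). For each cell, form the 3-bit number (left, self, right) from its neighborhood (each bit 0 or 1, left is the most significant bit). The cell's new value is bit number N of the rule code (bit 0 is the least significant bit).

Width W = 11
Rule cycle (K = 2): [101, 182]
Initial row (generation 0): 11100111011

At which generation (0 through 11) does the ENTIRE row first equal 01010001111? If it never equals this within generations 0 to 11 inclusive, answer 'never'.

Answer: never

Derivation:
Gen 0: 11100111011
Gen 1 (rule 101): 00100001101
Gen 2 (rule 182): 01110010011
Gen 3 (rule 101): 00010010001
Gen 4 (rule 182): 00111111011
Gen 5 (rule 101): 10000001101
Gen 6 (rule 182): 11000010011
Gen 7 (rule 101): 01011010001
Gen 8 (rule 182): 11100111011
Gen 9 (rule 101): 00100001101
Gen 10 (rule 182): 01110010011
Gen 11 (rule 101): 00010010001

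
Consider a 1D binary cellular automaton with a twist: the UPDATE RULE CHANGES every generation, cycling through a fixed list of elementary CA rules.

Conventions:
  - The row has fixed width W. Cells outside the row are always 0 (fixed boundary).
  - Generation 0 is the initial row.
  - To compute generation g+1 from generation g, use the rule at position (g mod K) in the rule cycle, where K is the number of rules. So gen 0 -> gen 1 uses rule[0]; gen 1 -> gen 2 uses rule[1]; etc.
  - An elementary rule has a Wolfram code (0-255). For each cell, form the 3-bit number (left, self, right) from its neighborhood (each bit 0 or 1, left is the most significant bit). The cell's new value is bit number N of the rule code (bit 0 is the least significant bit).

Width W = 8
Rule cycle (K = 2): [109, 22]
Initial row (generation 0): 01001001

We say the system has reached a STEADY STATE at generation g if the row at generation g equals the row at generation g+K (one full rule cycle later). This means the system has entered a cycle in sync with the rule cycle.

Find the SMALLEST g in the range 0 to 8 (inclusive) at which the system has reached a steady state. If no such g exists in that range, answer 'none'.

Answer: 6

Derivation:
Gen 0: 01001001
Gen 1 (rule 109): 01001001
Gen 2 (rule 22): 11111111
Gen 3 (rule 109): 10000001
Gen 4 (rule 22): 11000011
Gen 5 (rule 109): 11011011
Gen 6 (rule 22): 00000000
Gen 7 (rule 109): 11111111
Gen 8 (rule 22): 00000000
Gen 9 (rule 109): 11111111
Gen 10 (rule 22): 00000000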